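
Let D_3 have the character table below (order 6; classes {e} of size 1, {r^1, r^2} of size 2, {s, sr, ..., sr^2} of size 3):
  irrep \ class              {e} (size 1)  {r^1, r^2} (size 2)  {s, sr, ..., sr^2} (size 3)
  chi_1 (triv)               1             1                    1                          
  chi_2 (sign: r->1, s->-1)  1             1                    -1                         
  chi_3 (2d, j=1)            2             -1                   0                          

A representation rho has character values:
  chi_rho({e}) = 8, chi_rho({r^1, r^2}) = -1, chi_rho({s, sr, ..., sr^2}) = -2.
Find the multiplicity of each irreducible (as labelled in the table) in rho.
Multiplicities: chi_1: 0, chi_2: 2, chi_3: 3.

Use <chi_rho, chi> = (1/|G|) sum_C |C| * chi_rho(C) * conj(chi(C)) with |G| = 6 for each irreducible chi in the table:
  <chi_rho, chi_1> = (1/6)[1*(8)*conj(1) + 2*(-1)*conj(1) + 3*(-2)*conj(1)]
      = (1/6)[(8) + (-2) + (-6)] = 0/6 = 0
  <chi_rho, chi_2> = (1/6)[1*(8)*conj(1) + 2*(-1)*conj(1) + 3*(-2)*conj(-1)]
      = (1/6)[(8) + (-2) + (6)] = 12/6 = 2
  <chi_rho, chi_3> = (1/6)[1*(8)*conj(2) + 2*(-1)*conj(-1) + 3*(-2)*conj(0)]
      = (1/6)[(16) + (2) + (0)] = 18/6 = 3
Dimension check: dim(rho) = sum (mult * dim) = 0*1 + 2*1 + 3*2 = 8 = chi_rho(e) = 8.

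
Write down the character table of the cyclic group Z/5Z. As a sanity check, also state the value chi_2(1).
Character table of Z/5Z (irreps indexed chi_0,...,chi_4 with chi_k(m) = zeta_5^(k*m), zeta_5 = exp(2*pi*i/5)):
  irrep \ class  {0} (size 1)  {1} (size 1)    {2} (size 1)    {3} (size 1)    {4} (size 1)  
  chi_0          1             1               1               1               1             
  chi_1          1             exp(2*I*pi/5)   exp(4*I*pi/5)   exp(-4*I*pi/5)  exp(-2*I*pi/5)
  chi_2          1             exp(4*I*pi/5)   exp(-2*I*pi/5)  exp(2*I*pi/5)   exp(-4*I*pi/5)
  chi_3          1             exp(-4*I*pi/5)  exp(2*I*pi/5)   exp(-2*I*pi/5)  exp(4*I*pi/5) 
  chi_4          1             exp(-2*I*pi/5)  exp(-4*I*pi/5)  exp(4*I*pi/5)   exp(2*I*pi/5) 

Spot check: chi_2(1) = zeta_5^(2*1) = zeta_5^2 = exp(4*I*pi/5).

Solution. Z/5Z is abelian, so all 5 irreducible complex representations are 1-dimensional. They are given by chi_k(m) = zeta_5^(k*m) for k = 0,...,4. Row orthogonality: sum_m chi_k(m) conj(chi_l(m)) = 5 * [k = l].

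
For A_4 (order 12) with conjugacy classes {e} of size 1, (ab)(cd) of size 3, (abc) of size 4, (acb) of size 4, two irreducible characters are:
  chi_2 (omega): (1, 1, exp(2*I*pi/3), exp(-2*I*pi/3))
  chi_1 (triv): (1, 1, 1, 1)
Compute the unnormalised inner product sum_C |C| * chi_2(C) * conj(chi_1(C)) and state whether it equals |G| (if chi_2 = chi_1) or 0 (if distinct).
Sum = 0; so <chi_2, chi_1> = 0 (distinct irreducibles are orthogonal).

Details: Compute term by term over conjugacy classes (|C| * chi_2(C) * conj(chi_1(C))):
  1*(1)*conj(1) + 3*(1)*conj(1) + 4*(exp(2*I*pi/3))*conj(1) + 4*(exp(-2*I*pi/3))*conj(1)
  = (1) + (3) + (4*exp(2*I*pi/3)) + (4*exp(-2*I*pi/3))
  = 0.
(Exp terms are combined using exp(i*s)*conj(exp(i*t)) = exp(i*(s-t)), and sums of them are collapsed using the identity that for every m > 1 the m distinct m-th roots of unity sum to 0, e.g. 1 + exp(2*I*pi/3) + exp(-2*I*pi/3) = 0.)
Dividing by |G| = 12 gives 0/12 = 0, matching the row-orthogonality relation <chi_2, chi_1> = [chi_2 = chi_1].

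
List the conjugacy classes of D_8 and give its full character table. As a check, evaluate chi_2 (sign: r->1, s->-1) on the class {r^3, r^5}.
Conjugacy classes: {e} of size 1, {r^4} of size 1, {r^1, r^7} of size 2, {r^2, r^6} of size 2, {r^3, r^5} of size 2, {s, sr^2, ...} of size 4, {sr, sr^3, ...} of size 4.
Character table:
  irrep \ class              {e} (size 1)  {r^4} (size 1)  {r^1, r^7} (size 2)  {r^2, r^6} (size 2)  {r^3, r^5} (size 2)  {s, sr^2, ...} (size 4)  {sr, sr^3, ...} (size 4)
  chi_1 (triv)               1             1               1                    1                    1                    1                        1                       
  chi_2 (sign: r->1, s->-1)  1             1               1                    1                    1                    -1                       -1                      
  chi_3 (r->-1, s->1)        1             1               -1                   1                    -1                   1                        -1                      
  chi_4 (r->-1, s->-1)       1             1               -1                   1                    -1                   -1                       1                       
  chi_5 (2d, j=1)            2             -2              sqrt(2)              0                    -sqrt(2)             0                        0                       
  chi_6 (2d, j=2)            2             2               0                    -2                   0                    0                        0                       
  chi_7 (2d, j=3)            2             -2              -sqrt(2)             0                    sqrt(2)              0                        0                       

Spot check: chi_2 (sign: r->1, s->-1) on {r^3, r^5} = 1.

Working: D_8 has order 2*8 = 16 with 7 conjugacy classes, hence 7 irreducibles. Sum of squared dims 1 + 1 + 1 + 1 + 4 + 4 + 4 = 16 = |G|. Linear characters come from the abelianisation; the 2-dimensional irreps have character r^k -> 2*cos(2*pi*j*k/8), reflections -> 0.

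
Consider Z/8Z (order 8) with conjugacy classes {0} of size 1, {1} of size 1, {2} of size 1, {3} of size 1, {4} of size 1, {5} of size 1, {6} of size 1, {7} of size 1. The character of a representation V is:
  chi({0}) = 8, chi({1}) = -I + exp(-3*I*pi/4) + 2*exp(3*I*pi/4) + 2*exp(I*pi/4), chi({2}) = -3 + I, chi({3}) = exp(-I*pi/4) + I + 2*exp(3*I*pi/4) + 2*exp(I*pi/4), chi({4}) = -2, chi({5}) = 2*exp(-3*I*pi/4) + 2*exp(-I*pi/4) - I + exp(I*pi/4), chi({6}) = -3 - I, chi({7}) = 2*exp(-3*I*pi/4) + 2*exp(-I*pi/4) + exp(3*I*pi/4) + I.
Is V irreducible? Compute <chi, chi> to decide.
Not irreducible (reducible): <chi, chi> = 14 > 1.

<chi, chi> = (1/|G|) sum_C |C| * |chi(C)|^2 = (1/8)[1*|8|^2 + 1*|-I + exp(-3*I*pi/4) + 2*exp(3*I*pi/4) + 2*exp(I*pi/4)|^2 + 1*|-3 + I|^2 + 1*|exp(-I*pi/4) + I + 2*exp(3*I*pi/4) + 2*exp(I*pi/4)|^2 + 1*|-2|^2 + 1*|2*exp(-3*I*pi/4) + 2*exp(-I*pi/4) - I + exp(I*pi/4)|^2 + 1*|-3 - I|^2 + 1*|2*exp(-3*I*pi/4) + 2*exp(-I*pi/4) + exp(3*I*pi/4) + I|^2]
  = (1/8)[(64) + (6 - 2*exp(I*pi/4) + exp(-3*I*pi/4) - exp(-I*pi/4) + 2*exp(3*I*pi/4)) + (10) + (6 + 2*exp(-I*pi/4) - exp(3*I*pi/4) + exp(I*pi/4) - 2*exp(-3*I*pi/4)) + (4) + (6 + 2*exp(-I*pi/4) - exp(3*I*pi/4) + exp(I*pi/4) - 2*exp(-3*I*pi/4)) + (10) + (6 - 2*exp(I*pi/4) + exp(-3*I*pi/4) - exp(-I*pi/4) + 2*exp(3*I*pi/4))] = 112/8 = 14.
(Exp terms are combined using exp(i*s)*conj(exp(i*t)) = exp(i*(s-t)), and sums of them are collapsed using the identity that for every m > 1 the m distinct m-th roots of unity sum to 0, e.g. 1 + exp(2*I*pi/3) + exp(-2*I*pi/3) = 0.)
A character is irreducible iff <chi, chi> = 1, so this representation is reducible.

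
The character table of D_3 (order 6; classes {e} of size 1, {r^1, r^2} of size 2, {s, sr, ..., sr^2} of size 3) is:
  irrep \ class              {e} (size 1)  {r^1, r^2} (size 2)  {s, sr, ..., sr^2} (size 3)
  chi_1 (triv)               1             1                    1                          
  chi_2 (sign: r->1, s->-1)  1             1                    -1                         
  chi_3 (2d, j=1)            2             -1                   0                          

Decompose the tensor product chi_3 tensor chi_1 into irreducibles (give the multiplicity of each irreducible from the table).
chi_3 tensor chi_1 = chi_3 (all other irreducibles have multiplicity 0).

Details: The character of a tensor product is the pointwise product (chi_3 * chi_1)(C) = chi_3(C) * chi_1(C):
  {e}: (2)*(1), {r^1, r^2}: (-1)*(1), {s, sr, ..., sr^2}: (0)*(1)
so (chi_3 * chi_1) takes values
  {e} -> 2, {r^1, r^2} -> -1, {s, sr, ..., sr^2} -> 0.
Now take the inner product of this character with each irreducible chi from the table, <chi_3*chi_1, chi> = (1/6) sum_C |C| (chi_3*chi_1)(C) conj(chi(C)):
  <chi_3*chi_1, chi_1> = (1/6)[1*(2)*conj(1) + 2*(-1)*conj(1) + 3*(0)*conj(1)]
      = (1/6)[(2) + (-2) + (0)] = 0/6 = 0
  <chi_3*chi_1, chi_2> = (1/6)[1*(2)*conj(1) + 2*(-1)*conj(1) + 3*(0)*conj(-1)]
      = (1/6)[(2) + (-2) + (0)] = 0/6 = 0
  <chi_3*chi_1, chi_3> = (1/6)[1*(2)*conj(2) + 2*(-1)*conj(-1) + 3*(0)*conj(0)]
      = (1/6)[(4) + (2) + (0)] = 6/6 = 1
Hence the multiplicities are chi_3: 1. Dimension check: dim(chi_3)*dim(chi_1) = 2*1 = 2 and sum (mult * dim) = 1*2 = 2.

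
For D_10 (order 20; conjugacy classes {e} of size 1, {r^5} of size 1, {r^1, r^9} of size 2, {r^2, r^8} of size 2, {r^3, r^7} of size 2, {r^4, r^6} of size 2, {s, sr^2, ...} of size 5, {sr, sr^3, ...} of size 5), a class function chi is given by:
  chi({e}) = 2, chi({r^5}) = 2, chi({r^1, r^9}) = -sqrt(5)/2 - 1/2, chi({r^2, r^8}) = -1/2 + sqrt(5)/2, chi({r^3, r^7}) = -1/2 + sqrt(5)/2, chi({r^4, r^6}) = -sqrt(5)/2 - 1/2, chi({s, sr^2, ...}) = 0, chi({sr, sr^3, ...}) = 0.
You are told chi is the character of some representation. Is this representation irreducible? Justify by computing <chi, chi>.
Irreducible: <chi, chi> = 1.

Derivation: <chi, chi> = (1/|G|) sum_C |C| * |chi(C)|^2 = (1/20)[1*|2|^2 + 1*|2|^2 + 2*|-sqrt(5)/2 - 1/2|^2 + 2*|-1/2 + sqrt(5)/2|^2 + 2*|-1/2 + sqrt(5)/2|^2 + 2*|-sqrt(5)/2 - 1/2|^2 + 5*|0|^2 + 5*|0|^2]
  = (1/20)[(4) + (4) + (sqrt(5) + 3) + (3 - sqrt(5)) + (3 - sqrt(5)) + (sqrt(5) + 3) + (0) + (0)] = 20/20 = 1.
A character is irreducible iff <chi, chi> = 1, so this representation is irreducible.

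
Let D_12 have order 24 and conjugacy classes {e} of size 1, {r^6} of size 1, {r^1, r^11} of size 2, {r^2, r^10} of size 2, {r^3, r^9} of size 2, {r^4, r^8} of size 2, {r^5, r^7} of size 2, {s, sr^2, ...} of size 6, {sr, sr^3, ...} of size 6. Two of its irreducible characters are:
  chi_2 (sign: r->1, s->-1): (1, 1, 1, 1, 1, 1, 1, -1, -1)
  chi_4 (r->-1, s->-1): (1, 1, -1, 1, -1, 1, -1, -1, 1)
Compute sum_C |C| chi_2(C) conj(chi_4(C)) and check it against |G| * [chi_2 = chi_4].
Sum = 0; so <chi_2, chi_4> = 0 (distinct irreducibles are orthogonal).

Reasoning: Compute term by term over conjugacy classes (|C| * chi_2(C) * conj(chi_4(C))):
  1*(1)*conj(1) + 1*(1)*conj(1) + 2*(1)*conj(-1) + 2*(1)*conj(1) + 2*(1)*conj(-1) + 2*(1)*conj(1) + 2*(1)*conj(-1) + 6*(-1)*conj(-1) + 6*(-1)*conj(1)
  = (1) + (1) + (-2) + (2) + (-2) + (2) + (-2) + (6) + (-6)
  = 0.
Dividing by |G| = 24 gives 0/24 = 0, matching the row-orthogonality relation <chi_2, chi_4> = [chi_2 = chi_4].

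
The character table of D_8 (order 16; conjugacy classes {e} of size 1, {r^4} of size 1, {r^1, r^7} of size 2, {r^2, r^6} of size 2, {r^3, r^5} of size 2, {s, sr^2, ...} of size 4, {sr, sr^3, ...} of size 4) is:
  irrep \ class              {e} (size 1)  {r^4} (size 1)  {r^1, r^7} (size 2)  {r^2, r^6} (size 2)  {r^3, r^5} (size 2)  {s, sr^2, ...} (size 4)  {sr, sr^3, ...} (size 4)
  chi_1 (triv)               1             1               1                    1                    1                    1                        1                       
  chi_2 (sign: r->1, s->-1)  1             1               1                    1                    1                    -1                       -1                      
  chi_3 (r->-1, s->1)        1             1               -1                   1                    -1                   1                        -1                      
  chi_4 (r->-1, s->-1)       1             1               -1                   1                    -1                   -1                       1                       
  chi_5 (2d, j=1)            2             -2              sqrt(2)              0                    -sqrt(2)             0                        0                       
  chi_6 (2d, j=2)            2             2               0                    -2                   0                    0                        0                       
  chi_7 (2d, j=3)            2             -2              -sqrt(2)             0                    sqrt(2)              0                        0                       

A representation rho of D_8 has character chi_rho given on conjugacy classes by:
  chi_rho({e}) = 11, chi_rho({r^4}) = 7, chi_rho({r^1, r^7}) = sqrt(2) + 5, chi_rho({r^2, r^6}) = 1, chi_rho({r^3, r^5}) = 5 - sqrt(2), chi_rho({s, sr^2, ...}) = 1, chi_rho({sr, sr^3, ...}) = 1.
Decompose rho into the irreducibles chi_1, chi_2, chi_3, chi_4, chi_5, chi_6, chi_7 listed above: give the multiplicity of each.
Multiplicities: chi_1: 3, chi_2: 2, chi_3: 0, chi_4: 0, chi_5: 1, chi_6: 2, chi_7: 0.

Solution. Use <chi_rho, chi> = (1/|G|) sum_C |C| * chi_rho(C) * conj(chi(C)) with |G| = 16 for each irreducible chi in the table:
  <chi_rho, chi_1> = (1/16)[1*(11)*conj(1) + 1*(7)*conj(1) + 2*(sqrt(2) + 5)*conj(1) + 2*(1)*conj(1) + 2*(5 - sqrt(2))*conj(1) + 4*(1)*conj(1) + 4*(1)*conj(1)]
      = (1/16)[(11) + (7) + (2*sqrt(2) + 10) + (2) + (10 - 2*sqrt(2)) + (4) + (4)] = 48/16 = 3
  <chi_rho, chi_2> = (1/16)[1*(11)*conj(1) + 1*(7)*conj(1) + 2*(sqrt(2) + 5)*conj(1) + 2*(1)*conj(1) + 2*(5 - sqrt(2))*conj(1) + 4*(1)*conj(-1) + 4*(1)*conj(-1)]
      = (1/16)[(11) + (7) + (2*sqrt(2) + 10) + (2) + (10 - 2*sqrt(2)) + (-4) + (-4)] = 32/16 = 2
  <chi_rho, chi_3> = (1/16)[1*(11)*conj(1) + 1*(7)*conj(1) + 2*(sqrt(2) + 5)*conj(-1) + 2*(1)*conj(1) + 2*(5 - sqrt(2))*conj(-1) + 4*(1)*conj(1) + 4*(1)*conj(-1)]
      = (1/16)[(11) + (7) + (-10 - 2*sqrt(2)) + (2) + (-10 + 2*sqrt(2)) + (4) + (-4)] = 0/16 = 0
  <chi_rho, chi_4> = (1/16)[1*(11)*conj(1) + 1*(7)*conj(1) + 2*(sqrt(2) + 5)*conj(-1) + 2*(1)*conj(1) + 2*(5 - sqrt(2))*conj(-1) + 4*(1)*conj(-1) + 4*(1)*conj(1)]
      = (1/16)[(11) + (7) + (-10 - 2*sqrt(2)) + (2) + (-10 + 2*sqrt(2)) + (-4) + (4)] = 0/16 = 0
  <chi_rho, chi_5> = (1/16)[1*(11)*conj(2) + 1*(7)*conj(-2) + 2*(sqrt(2) + 5)*conj(sqrt(2)) + 2*(1)*conj(0) + 2*(5 - sqrt(2))*conj(-sqrt(2)) + 4*(1)*conj(0) + 4*(1)*conj(0)]
      = (1/16)[(22) + (-14) + (4 + 10*sqrt(2)) + (0) + (4 - 10*sqrt(2)) + (0) + (0)] = 16/16 = 1
  <chi_rho, chi_6> = (1/16)[1*(11)*conj(2) + 1*(7)*conj(2) + 2*(sqrt(2) + 5)*conj(0) + 2*(1)*conj(-2) + 2*(5 - sqrt(2))*conj(0) + 4*(1)*conj(0) + 4*(1)*conj(0)]
      = (1/16)[(22) + (14) + (0) + (-4) + (0) + (0) + (0)] = 32/16 = 2
  <chi_rho, chi_7> = (1/16)[1*(11)*conj(2) + 1*(7)*conj(-2) + 2*(sqrt(2) + 5)*conj(-sqrt(2)) + 2*(1)*conj(0) + 2*(5 - sqrt(2))*conj(sqrt(2)) + 4*(1)*conj(0) + 4*(1)*conj(0)]
      = (1/16)[(22) + (-14) + (-10*sqrt(2) - 4) + (0) + (-4 + 10*sqrt(2)) + (0) + (0)] = 0/16 = 0
Dimension check: dim(rho) = sum (mult * dim) = 3*1 + 2*1 + 0*1 + 0*1 + 1*2 + 2*2 + 0*2 = 11 = chi_rho(e) = 11.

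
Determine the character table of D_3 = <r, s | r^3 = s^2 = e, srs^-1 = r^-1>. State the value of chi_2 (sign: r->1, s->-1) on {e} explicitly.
Conjugacy classes: {e} of size 1, {r^1, r^2} of size 2, {s, sr, ..., sr^2} of size 3.
Character table:
  irrep \ class              {e} (size 1)  {r^1, r^2} (size 2)  {s, sr, ..., sr^2} (size 3)
  chi_1 (triv)               1             1                    1                          
  chi_2 (sign: r->1, s->-1)  1             1                    -1                         
  chi_3 (2d, j=1)            2             -1                   0                          

Spot check: chi_2 (sign: r->1, s->-1) on {e} = 1.

Reasoning: D_3 has order 2*3 = 6 with 3 conjugacy classes, hence 3 irreducibles. Sum of squared dims 1 + 1 + 4 = 6 = |G|. Linear characters come from the abelianisation; the 2-dimensional irreps have character r^k -> 2*cos(2*pi*j*k/3), reflections -> 0.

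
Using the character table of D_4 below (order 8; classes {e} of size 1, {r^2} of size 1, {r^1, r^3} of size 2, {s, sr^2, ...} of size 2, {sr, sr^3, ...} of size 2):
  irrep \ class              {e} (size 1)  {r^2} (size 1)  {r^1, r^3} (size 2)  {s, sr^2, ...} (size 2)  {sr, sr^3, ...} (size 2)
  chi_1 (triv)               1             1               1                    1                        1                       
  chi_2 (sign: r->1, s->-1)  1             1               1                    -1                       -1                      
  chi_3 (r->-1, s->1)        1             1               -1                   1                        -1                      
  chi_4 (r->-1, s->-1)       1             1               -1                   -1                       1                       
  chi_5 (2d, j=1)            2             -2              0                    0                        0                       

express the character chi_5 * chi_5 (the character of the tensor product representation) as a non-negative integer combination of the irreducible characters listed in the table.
chi_5 tensor chi_5 = chi_1 + chi_2 + chi_3 + chi_4 (all other irreducibles have multiplicity 0).

Explanation: The character of a tensor product is the pointwise product (chi_5 * chi_5)(C) = chi_5(C) * chi_5(C):
  {e}: (2)*(2), {r^2}: (-2)*(-2), {r^1, r^3}: (0)*(0), {s, sr^2, ...}: (0)*(0), {sr, sr^3, ...}: (0)*(0)
so (chi_5 * chi_5) takes values
  {e} -> 4, {r^2} -> 4, {r^1, r^3} -> 0, {s, sr^2, ...} -> 0, {sr, sr^3, ...} -> 0.
Now take the inner product of this character with each irreducible chi from the table, <chi_5*chi_5, chi> = (1/8) sum_C |C| (chi_5*chi_5)(C) conj(chi(C)):
  <chi_5*chi_5, chi_1> = (1/8)[1*(4)*conj(1) + 1*(4)*conj(1) + 2*(0)*conj(1) + 2*(0)*conj(1) + 2*(0)*conj(1)]
      = (1/8)[(4) + (4) + (0) + (0) + (0)] = 8/8 = 1
  <chi_5*chi_5, chi_2> = (1/8)[1*(4)*conj(1) + 1*(4)*conj(1) + 2*(0)*conj(1) + 2*(0)*conj(-1) + 2*(0)*conj(-1)]
      = (1/8)[(4) + (4) + (0) + (0) + (0)] = 8/8 = 1
  <chi_5*chi_5, chi_3> = (1/8)[1*(4)*conj(1) + 1*(4)*conj(1) + 2*(0)*conj(-1) + 2*(0)*conj(1) + 2*(0)*conj(-1)]
      = (1/8)[(4) + (4) + (0) + (0) + (0)] = 8/8 = 1
  <chi_5*chi_5, chi_4> = (1/8)[1*(4)*conj(1) + 1*(4)*conj(1) + 2*(0)*conj(-1) + 2*(0)*conj(-1) + 2*(0)*conj(1)]
      = (1/8)[(4) + (4) + (0) + (0) + (0)] = 8/8 = 1
  <chi_5*chi_5, chi_5> = (1/8)[1*(4)*conj(2) + 1*(4)*conj(-2) + 2*(0)*conj(0) + 2*(0)*conj(0) + 2*(0)*conj(0)]
      = (1/8)[(8) + (-8) + (0) + (0) + (0)] = 0/8 = 0
Hence the multiplicities are chi_1: 1, chi_2: 1, chi_3: 1, chi_4: 1. Dimension check: dim(chi_5)*dim(chi_5) = 2*2 = 4 and sum (mult * dim) = 1*1 + 1*1 + 1*1 + 1*1 = 4.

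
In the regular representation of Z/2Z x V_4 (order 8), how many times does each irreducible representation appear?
Each irreducible V_i of dimension d_i appears with multiplicity d_i, i.e. rho_reg = (direct sum over all irreducibles V_i) d_i V_i. The irreducible dimensions for Z/2Z x V_4 are 1, 1, 1, 1, 1, 1, 1, 1: 8 irreducibles of dimension 1, each with multiplicity 1. Total dimension 8*1*1 = 8 = |G|.

Explanation: General theorem: in the regular representation of a finite group G, each irreducible appears with multiplicity equal to its dimension. Check: dim(rho_reg) = sum d_i^2 = 1 + 1 + 1 + 1 + 1 + 1 + 1 + 1 = 8 = |G|.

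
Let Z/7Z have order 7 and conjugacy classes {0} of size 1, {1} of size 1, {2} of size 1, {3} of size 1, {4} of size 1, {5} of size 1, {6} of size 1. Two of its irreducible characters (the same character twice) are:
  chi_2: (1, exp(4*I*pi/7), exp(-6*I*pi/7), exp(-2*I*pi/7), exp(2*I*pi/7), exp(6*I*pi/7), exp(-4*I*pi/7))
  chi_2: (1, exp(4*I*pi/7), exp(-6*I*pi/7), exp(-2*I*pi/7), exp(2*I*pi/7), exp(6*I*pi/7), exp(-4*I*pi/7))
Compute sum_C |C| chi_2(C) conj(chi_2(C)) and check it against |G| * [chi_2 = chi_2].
Sum = 7 = |G| = 7; so <chi_2, chi_2> = 1 (norm-1 confirms irreducibility).

Explanation: Compute term by term over conjugacy classes (|C| * chi_2(C) * conj(chi_2(C))):
  1*(1)*conj(1) + 1*(exp(4*I*pi/7))*conj(exp(4*I*pi/7)) + 1*(exp(-6*I*pi/7))*conj(exp(-6*I*pi/7)) + 1*(exp(-2*I*pi/7))*conj(exp(-2*I*pi/7)) + 1*(exp(2*I*pi/7))*conj(exp(2*I*pi/7)) + 1*(exp(6*I*pi/7))*conj(exp(6*I*pi/7)) + 1*(exp(-4*I*pi/7))*conj(exp(-4*I*pi/7))
  = (1) + (1) + (1) + (1) + (1) + (1) + (1)
  = 7.
(Exp terms are combined using exp(i*s)*conj(exp(i*t)) = exp(i*(s-t)), and sums of them are collapsed using the identity that for every m > 1 the m distinct m-th roots of unity sum to 0, e.g. 1 + exp(2*I*pi/3) + exp(-2*I*pi/3) = 0.)
Dividing by |G| = 7 gives 7/7 = 1, matching the row-orthogonality relation <chi_2, chi_2> = [chi_2 = chi_2].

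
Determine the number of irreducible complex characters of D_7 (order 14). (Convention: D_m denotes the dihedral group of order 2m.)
5

Working: The number of irreducible complex representations of a finite group equals its number of conjugacy classes. D_7 has 5 conjugacy classes ((n+3)/2 for n odd), so D_7 (order 14) has exactly 5 irreducible complex representations.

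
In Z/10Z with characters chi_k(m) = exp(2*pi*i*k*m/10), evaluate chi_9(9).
chi_9(9) = zeta_10^81 = exp(I*pi/5)

Working: chi_9(9) = zeta_10^(9*9) = zeta_10^81. Since zeta_10^10 = 1, this equals zeta_10^1 = exp(2*pi*i*1/10) = exp(I*pi/5).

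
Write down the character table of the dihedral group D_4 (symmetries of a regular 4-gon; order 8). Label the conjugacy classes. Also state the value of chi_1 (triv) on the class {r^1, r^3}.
Conjugacy classes: {e} of size 1, {r^2} of size 1, {r^1, r^3} of size 2, {s, sr^2, ...} of size 2, {sr, sr^3, ...} of size 2.
Character table:
  irrep \ class              {e} (size 1)  {r^2} (size 1)  {r^1, r^3} (size 2)  {s, sr^2, ...} (size 2)  {sr, sr^3, ...} (size 2)
  chi_1 (triv)               1             1               1                    1                        1                       
  chi_2 (sign: r->1, s->-1)  1             1               1                    -1                       -1                      
  chi_3 (r->-1, s->1)        1             1               -1                   1                        -1                      
  chi_4 (r->-1, s->-1)       1             1               -1                   -1                       1                       
  chi_5 (2d, j=1)            2             -2              0                    0                        0                       

Spot check: chi_1 (triv) on {r^1, r^3} = 1.

Reasoning: D_4 has order 2*4 = 8 with 5 conjugacy classes, hence 5 irreducibles. Sum of squared dims 1 + 1 + 1 + 1 + 4 = 8 = |G|. Linear characters come from the abelianisation; the 2-dimensional irreps have character r^k -> 2*cos(2*pi*j*k/4), reflections -> 0.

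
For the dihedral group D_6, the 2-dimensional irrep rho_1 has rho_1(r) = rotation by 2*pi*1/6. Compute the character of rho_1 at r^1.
chi_{rho_1}(r^1) = 2*cos(2*pi*1*1/6) = 1

Proof sketch: rho_1(r^1) is rotation by angle 2*pi*1*1/6, whose trace is 2*cos(2*pi*1*1/6) = 1.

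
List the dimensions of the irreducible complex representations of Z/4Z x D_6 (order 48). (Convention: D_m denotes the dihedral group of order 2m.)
Dimensions: 1, 1, 1, 1, 1, 1, 1, 1, 1, 1, 1, 1, 1, 1, 1, 1, 2, 2, 2, 2, 2, 2, 2, 2

Details: There are 24 irreducibles (= number of conjugacy classes). Their dimensions d_i satisfy sum d_i^2 = |G| = 48: 1 + 1 + 1 + 1 + 1 + 1 + 1 + 1 + 1 + 1 + 1 + 1 + 1 + 1 + 1 + 1 + 4 + 4 + 4 + 4 + 4 + 4 + 4 + 4 = 48. (For the product with Z/4Z: each of the 4 1-dim characters of Z/4Z tensors with each irrep of D_6, giving 4 copies of each D_6-dimension.)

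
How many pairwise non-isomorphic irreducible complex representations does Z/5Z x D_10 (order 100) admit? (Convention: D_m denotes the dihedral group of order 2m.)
40

Proof sketch: The number of irreducible complex representations of a finite group equals its number of conjugacy classes. For a direct product, #classes(G x H) = #classes(G) * #classes(H). Z/5Z has 5 classes (abelian), D_10 has 8 classes, so 5 * 8 = 40, so Z/5Z x D_10 (order 100) has exactly 40 irreducible complex representations.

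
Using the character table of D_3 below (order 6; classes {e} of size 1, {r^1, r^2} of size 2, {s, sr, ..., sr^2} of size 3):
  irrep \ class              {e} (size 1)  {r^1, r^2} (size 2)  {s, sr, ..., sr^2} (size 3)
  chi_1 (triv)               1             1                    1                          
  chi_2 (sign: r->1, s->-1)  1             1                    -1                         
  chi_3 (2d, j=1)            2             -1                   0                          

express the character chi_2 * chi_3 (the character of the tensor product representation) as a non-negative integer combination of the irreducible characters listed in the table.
chi_2 tensor chi_3 = chi_3 (all other irreducibles have multiplicity 0).

Why: The character of a tensor product is the pointwise product (chi_2 * chi_3)(C) = chi_2(C) * chi_3(C):
  {e}: (1)*(2), {r^1, r^2}: (1)*(-1), {s, sr, ..., sr^2}: (-1)*(0)
so (chi_2 * chi_3) takes values
  {e} -> 2, {r^1, r^2} -> -1, {s, sr, ..., sr^2} -> 0.
Now take the inner product of this character with each irreducible chi from the table, <chi_2*chi_3, chi> = (1/6) sum_C |C| (chi_2*chi_3)(C) conj(chi(C)):
  <chi_2*chi_3, chi_1> = (1/6)[1*(2)*conj(1) + 2*(-1)*conj(1) + 3*(0)*conj(1)]
      = (1/6)[(2) + (-2) + (0)] = 0/6 = 0
  <chi_2*chi_3, chi_2> = (1/6)[1*(2)*conj(1) + 2*(-1)*conj(1) + 3*(0)*conj(-1)]
      = (1/6)[(2) + (-2) + (0)] = 0/6 = 0
  <chi_2*chi_3, chi_3> = (1/6)[1*(2)*conj(2) + 2*(-1)*conj(-1) + 3*(0)*conj(0)]
      = (1/6)[(4) + (2) + (0)] = 6/6 = 1
Hence the multiplicities are chi_3: 1. Dimension check: dim(chi_2)*dim(chi_3) = 1*2 = 2 and sum (mult * dim) = 1*2 = 2.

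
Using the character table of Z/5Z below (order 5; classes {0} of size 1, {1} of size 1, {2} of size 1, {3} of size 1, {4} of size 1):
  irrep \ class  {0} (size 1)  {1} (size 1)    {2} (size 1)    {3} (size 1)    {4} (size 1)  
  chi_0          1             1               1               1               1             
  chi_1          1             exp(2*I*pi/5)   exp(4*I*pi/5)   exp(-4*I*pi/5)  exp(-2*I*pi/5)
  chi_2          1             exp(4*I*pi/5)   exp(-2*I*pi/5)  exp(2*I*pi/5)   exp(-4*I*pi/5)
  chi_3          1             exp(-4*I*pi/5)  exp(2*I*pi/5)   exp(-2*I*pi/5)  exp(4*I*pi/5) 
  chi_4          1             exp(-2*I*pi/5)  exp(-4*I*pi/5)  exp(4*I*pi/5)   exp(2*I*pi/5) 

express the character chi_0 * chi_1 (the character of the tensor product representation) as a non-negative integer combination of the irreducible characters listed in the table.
chi_0 tensor chi_1 = chi_1 (all other irreducibles have multiplicity 0).

The character of a tensor product is the pointwise product (chi_0 * chi_1)(C) = chi_0(C) * chi_1(C):
  {0}: (1)*(1), {1}: (1)*(exp(2*I*pi/5)), {2}: (1)*(exp(4*I*pi/5)), {3}: (1)*(exp(-4*I*pi/5)), {4}: (1)*(exp(-2*I*pi/5))
so (chi_0 * chi_1) takes values
  {0} -> 1, {1} -> exp(2*I*pi/5), {2} -> exp(4*I*pi/5), {3} -> exp(-4*I*pi/5), {4} -> exp(-2*I*pi/5).
Now take the inner product of this character with each irreducible chi from the table, <chi_0*chi_1, chi> = (1/5) sum_C |C| (chi_0*chi_1)(C) conj(chi(C)):
  <chi_0*chi_1, chi_0> = (1/5)[1*(1)*conj(1) + 1*(exp(2*I*pi/5))*conj(1) + 1*(exp(4*I*pi/5))*conj(1) + 1*(exp(-4*I*pi/5))*conj(1) + 1*(exp(-2*I*pi/5))*conj(1)]
      = (1/5)[(1) + (exp(2*I*pi/5)) + (exp(4*I*pi/5)) + (exp(-4*I*pi/5)) + (exp(-2*I*pi/5))] = 0/5 = 0
  <chi_0*chi_1, chi_1> = (1/5)[1*(1)*conj(1) + 1*(exp(2*I*pi/5))*conj(exp(2*I*pi/5)) + 1*(exp(4*I*pi/5))*conj(exp(4*I*pi/5)) + 1*(exp(-4*I*pi/5))*conj(exp(-4*I*pi/5)) + 1*(exp(-2*I*pi/5))*conj(exp(-2*I*pi/5))]
      = (1/5)[(1) + (1) + (1) + (1) + (1)] = 5/5 = 1
  <chi_0*chi_1, chi_2> = (1/5)[1*(1)*conj(1) + 1*(exp(2*I*pi/5))*conj(exp(4*I*pi/5)) + 1*(exp(4*I*pi/5))*conj(exp(-2*I*pi/5)) + 1*(exp(-4*I*pi/5))*conj(exp(2*I*pi/5)) + 1*(exp(-2*I*pi/5))*conj(exp(-4*I*pi/5))]
      = (1/5)[(1) + (exp(-2*I*pi/5)) + (exp(-4*I*pi/5)) + (exp(4*I*pi/5)) + (exp(2*I*pi/5))] = 0/5 = 0
  <chi_0*chi_1, chi_3> = (1/5)[1*(1)*conj(1) + 1*(exp(2*I*pi/5))*conj(exp(-4*I*pi/5)) + 1*(exp(4*I*pi/5))*conj(exp(2*I*pi/5)) + 1*(exp(-4*I*pi/5))*conj(exp(-2*I*pi/5)) + 1*(exp(-2*I*pi/5))*conj(exp(4*I*pi/5))]
      = (1/5)[(1) + (exp(-4*I*pi/5)) + (exp(2*I*pi/5)) + (exp(-2*I*pi/5)) + (exp(4*I*pi/5))] = 0/5 = 0
  <chi_0*chi_1, chi_4> = (1/5)[1*(1)*conj(1) + 1*(exp(2*I*pi/5))*conj(exp(-2*I*pi/5)) + 1*(exp(4*I*pi/5))*conj(exp(-4*I*pi/5)) + 1*(exp(-4*I*pi/5))*conj(exp(4*I*pi/5)) + 1*(exp(-2*I*pi/5))*conj(exp(2*I*pi/5))]
      = (1/5)[(1) + (exp(4*I*pi/5)) + (exp(-2*I*pi/5)) + (exp(2*I*pi/5)) + (exp(-4*I*pi/5))] = 0/5 = 0
(Exp terms are combined using exp(i*s)*conj(exp(i*t)) = exp(i*(s-t)), and sums of them are collapsed using the identity that for every m > 1 the m distinct m-th roots of unity sum to 0, e.g. 1 + exp(2*I*pi/3) + exp(-2*I*pi/3) = 0.)
Hence the multiplicities are chi_1: 1. Dimension check: dim(chi_0)*dim(chi_1) = 1*1 = 1 and sum (mult * dim) = 1*1 = 1.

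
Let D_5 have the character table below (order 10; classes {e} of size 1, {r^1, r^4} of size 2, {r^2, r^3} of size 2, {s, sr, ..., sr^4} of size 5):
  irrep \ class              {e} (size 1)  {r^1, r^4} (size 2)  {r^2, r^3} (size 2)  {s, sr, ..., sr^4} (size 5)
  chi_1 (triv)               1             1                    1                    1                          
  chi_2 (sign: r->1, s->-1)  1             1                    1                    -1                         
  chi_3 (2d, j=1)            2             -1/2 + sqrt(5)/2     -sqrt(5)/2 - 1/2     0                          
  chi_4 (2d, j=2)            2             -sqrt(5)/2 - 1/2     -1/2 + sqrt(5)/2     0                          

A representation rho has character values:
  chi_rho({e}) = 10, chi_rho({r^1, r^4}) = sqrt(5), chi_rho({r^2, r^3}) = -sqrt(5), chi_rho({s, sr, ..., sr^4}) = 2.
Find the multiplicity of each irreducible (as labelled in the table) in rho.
Multiplicities: chi_1: 2, chi_2: 0, chi_3: 3, chi_4: 1.

Argument: Use <chi_rho, chi> = (1/|G|) sum_C |C| * chi_rho(C) * conj(chi(C)) with |G| = 10 for each irreducible chi in the table:
  <chi_rho, chi_1> = (1/10)[1*(10)*conj(1) + 2*(sqrt(5))*conj(1) + 2*(-sqrt(5))*conj(1) + 5*(2)*conj(1)]
      = (1/10)[(10) + (2*sqrt(5)) + (-2*sqrt(5)) + (10)] = 20/10 = 2
  <chi_rho, chi_2> = (1/10)[1*(10)*conj(1) + 2*(sqrt(5))*conj(1) + 2*(-sqrt(5))*conj(1) + 5*(2)*conj(-1)]
      = (1/10)[(10) + (2*sqrt(5)) + (-2*sqrt(5)) + (-10)] = 0/10 = 0
  <chi_rho, chi_3> = (1/10)[1*(10)*conj(2) + 2*(sqrt(5))*conj(-1/2 + sqrt(5)/2) + 2*(-sqrt(5))*conj(-sqrt(5)/2 - 1/2) + 5*(2)*conj(0)]
      = (1/10)[(20) + (5 - sqrt(5)) + (sqrt(5) + 5) + (0)] = 30/10 = 3
  <chi_rho, chi_4> = (1/10)[1*(10)*conj(2) + 2*(sqrt(5))*conj(-sqrt(5)/2 - 1/2) + 2*(-sqrt(5))*conj(-1/2 + sqrt(5)/2) + 5*(2)*conj(0)]
      = (1/10)[(20) + (-5 - sqrt(5)) + (-5 + sqrt(5)) + (0)] = 10/10 = 1
Dimension check: dim(rho) = sum (mult * dim) = 2*1 + 0*1 + 3*2 + 1*2 = 10 = chi_rho(e) = 10.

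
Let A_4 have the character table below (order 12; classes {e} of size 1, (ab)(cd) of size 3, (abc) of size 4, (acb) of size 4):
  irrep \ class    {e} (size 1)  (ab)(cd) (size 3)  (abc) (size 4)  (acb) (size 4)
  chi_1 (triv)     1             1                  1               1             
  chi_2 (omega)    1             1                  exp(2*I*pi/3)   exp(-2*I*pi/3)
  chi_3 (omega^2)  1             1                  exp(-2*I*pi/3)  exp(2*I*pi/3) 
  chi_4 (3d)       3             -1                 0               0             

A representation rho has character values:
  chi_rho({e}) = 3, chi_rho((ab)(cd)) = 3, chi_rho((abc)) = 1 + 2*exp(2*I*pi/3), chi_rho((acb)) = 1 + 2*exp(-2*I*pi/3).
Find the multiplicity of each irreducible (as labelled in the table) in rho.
Multiplicities: chi_1: 1, chi_2: 2, chi_3: 0, chi_4: 0.

Working: Use <chi_rho, chi> = (1/|G|) sum_C |C| * chi_rho(C) * conj(chi(C)) with |G| = 12 for each irreducible chi in the table:
  <chi_rho, chi_1> = (1/12)[1*(3)*conj(1) + 3*(3)*conj(1) + 4*(1 + 2*exp(2*I*pi/3))*conj(1) + 4*(1 + 2*exp(-2*I*pi/3))*conj(1)]
      = (1/12)[(3) + (9) + (4 + 8*exp(2*I*pi/3)) + (4 + 8*exp(-2*I*pi/3))] = 12/12 = 1
  <chi_rho, chi_2> = (1/12)[1*(3)*conj(1) + 3*(3)*conj(1) + 4*(1 + 2*exp(2*I*pi/3))*conj(exp(2*I*pi/3)) + 4*(1 + 2*exp(-2*I*pi/3))*conj(exp(-2*I*pi/3))]
      = (1/12)[(3) + (9) + (8 + 4*exp(-2*I*pi/3)) + (8 + 4*exp(2*I*pi/3))] = 24/12 = 2
  <chi_rho, chi_3> = (1/12)[1*(3)*conj(1) + 3*(3)*conj(1) + 4*(1 + 2*exp(2*I*pi/3))*conj(exp(-2*I*pi/3)) + 4*(1 + 2*exp(-2*I*pi/3))*conj(exp(2*I*pi/3))]
      = (1/12)[(3) + (9) + (8*exp(-2*I*pi/3) + 4*exp(2*I*pi/3)) + (4*exp(-2*I*pi/3) + 8*exp(2*I*pi/3))] = 0/12 = 0
  <chi_rho, chi_4> = (1/12)[1*(3)*conj(3) + 3*(3)*conj(-1) + 4*(1 + 2*exp(2*I*pi/3))*conj(0) + 4*(1 + 2*exp(-2*I*pi/3))*conj(0)]
      = (1/12)[(9) + (-9) + (0) + (0)] = 0/12 = 0
(Exp terms are combined using exp(i*s)*conj(exp(i*t)) = exp(i*(s-t)), and sums of them are collapsed using the identity that for every m > 1 the m distinct m-th roots of unity sum to 0, e.g. 1 + exp(2*I*pi/3) + exp(-2*I*pi/3) = 0.)
Dimension check: dim(rho) = sum (mult * dim) = 1*1 + 2*1 + 0*1 + 0*3 = 3 = chi_rho(e) = 3.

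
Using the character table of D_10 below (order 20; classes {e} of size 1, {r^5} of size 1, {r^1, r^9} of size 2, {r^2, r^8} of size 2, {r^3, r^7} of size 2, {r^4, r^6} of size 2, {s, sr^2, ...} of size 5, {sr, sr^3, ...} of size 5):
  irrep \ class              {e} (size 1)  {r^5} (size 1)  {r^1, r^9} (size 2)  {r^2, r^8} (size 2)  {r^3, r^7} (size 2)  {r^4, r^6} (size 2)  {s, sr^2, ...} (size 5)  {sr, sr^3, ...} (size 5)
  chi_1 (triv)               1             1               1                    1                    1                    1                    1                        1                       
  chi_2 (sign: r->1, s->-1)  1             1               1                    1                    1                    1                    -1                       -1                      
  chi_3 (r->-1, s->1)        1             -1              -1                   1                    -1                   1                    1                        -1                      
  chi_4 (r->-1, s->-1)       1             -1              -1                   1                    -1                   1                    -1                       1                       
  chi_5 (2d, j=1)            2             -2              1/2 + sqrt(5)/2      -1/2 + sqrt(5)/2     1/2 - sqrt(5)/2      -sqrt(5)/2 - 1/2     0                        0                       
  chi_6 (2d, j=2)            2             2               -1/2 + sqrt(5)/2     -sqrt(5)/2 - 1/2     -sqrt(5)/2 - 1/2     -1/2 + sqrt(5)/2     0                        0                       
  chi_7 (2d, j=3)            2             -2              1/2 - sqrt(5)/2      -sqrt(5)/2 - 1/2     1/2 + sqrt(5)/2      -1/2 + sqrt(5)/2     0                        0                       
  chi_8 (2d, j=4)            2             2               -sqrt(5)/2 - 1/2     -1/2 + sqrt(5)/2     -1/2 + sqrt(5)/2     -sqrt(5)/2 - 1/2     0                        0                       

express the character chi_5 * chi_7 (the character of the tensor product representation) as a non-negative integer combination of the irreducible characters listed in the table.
chi_5 tensor chi_7 = chi_6 + chi_8 (all other irreducibles have multiplicity 0).

Solution. The character of a tensor product is the pointwise product (chi_5 * chi_7)(C) = chi_5(C) * chi_7(C):
  {e}: (2)*(2), {r^5}: (-2)*(-2), {r^1, r^9}: (1/2 + sqrt(5)/2)*(1/2 - sqrt(5)/2), {r^2, r^8}: (-1/2 + sqrt(5)/2)*(-sqrt(5)/2 - 1/2), {r^3, r^7}: (1/2 - sqrt(5)/2)*(1/2 + sqrt(5)/2), {r^4, r^6}: (-sqrt(5)/2 - 1/2)*(-1/2 + sqrt(5)/2), {s, sr^2, ...}: (0)*(0), {sr, sr^3, ...}: (0)*(0)
so (chi_5 * chi_7) takes values
  {e} -> 4, {r^5} -> 4, {r^1, r^9} -> -1, {r^2, r^8} -> -1, {r^3, r^7} -> -1, {r^4, r^6} -> -1, {s, sr^2, ...} -> 0, {sr, sr^3, ...} -> 0.
Now take the inner product of this character with each irreducible chi from the table, <chi_5*chi_7, chi> = (1/20) sum_C |C| (chi_5*chi_7)(C) conj(chi(C)):
  <chi_5*chi_7, chi_1> = (1/20)[1*(4)*conj(1) + 1*(4)*conj(1) + 2*(-1)*conj(1) + 2*(-1)*conj(1) + 2*(-1)*conj(1) + 2*(-1)*conj(1) + 5*(0)*conj(1) + 5*(0)*conj(1)]
      = (1/20)[(4) + (4) + (-2) + (-2) + (-2) + (-2) + (0) + (0)] = 0/20 = 0
  <chi_5*chi_7, chi_2> = (1/20)[1*(4)*conj(1) + 1*(4)*conj(1) + 2*(-1)*conj(1) + 2*(-1)*conj(1) + 2*(-1)*conj(1) + 2*(-1)*conj(1) + 5*(0)*conj(-1) + 5*(0)*conj(-1)]
      = (1/20)[(4) + (4) + (-2) + (-2) + (-2) + (-2) + (0) + (0)] = 0/20 = 0
  <chi_5*chi_7, chi_3> = (1/20)[1*(4)*conj(1) + 1*(4)*conj(-1) + 2*(-1)*conj(-1) + 2*(-1)*conj(1) + 2*(-1)*conj(-1) + 2*(-1)*conj(1) + 5*(0)*conj(1) + 5*(0)*conj(-1)]
      = (1/20)[(4) + (-4) + (2) + (-2) + (2) + (-2) + (0) + (0)] = 0/20 = 0
  <chi_5*chi_7, chi_4> = (1/20)[1*(4)*conj(1) + 1*(4)*conj(-1) + 2*(-1)*conj(-1) + 2*(-1)*conj(1) + 2*(-1)*conj(-1) + 2*(-1)*conj(1) + 5*(0)*conj(-1) + 5*(0)*conj(1)]
      = (1/20)[(4) + (-4) + (2) + (-2) + (2) + (-2) + (0) + (0)] = 0/20 = 0
  <chi_5*chi_7, chi_5> = (1/20)[1*(4)*conj(2) + 1*(4)*conj(-2) + 2*(-1)*conj(1/2 + sqrt(5)/2) + 2*(-1)*conj(-1/2 + sqrt(5)/2) + 2*(-1)*conj(1/2 - sqrt(5)/2) + 2*(-1)*conj(-sqrt(5)/2 - 1/2) + 5*(0)*conj(0) + 5*(0)*conj(0)]
      = (1/20)[(8) + (-8) + (-sqrt(5) - 1) + (1 - sqrt(5)) + (-1 + sqrt(5)) + (1 + sqrt(5)) + (0) + (0)] = 0/20 = 0
  <chi_5*chi_7, chi_6> = (1/20)[1*(4)*conj(2) + 1*(4)*conj(2) + 2*(-1)*conj(-1/2 + sqrt(5)/2) + 2*(-1)*conj(-sqrt(5)/2 - 1/2) + 2*(-1)*conj(-sqrt(5)/2 - 1/2) + 2*(-1)*conj(-1/2 + sqrt(5)/2) + 5*(0)*conj(0) + 5*(0)*conj(0)]
      = (1/20)[(8) + (8) + (1 - sqrt(5)) + (1 + sqrt(5)) + (1 + sqrt(5)) + (1 - sqrt(5)) + (0) + (0)] = 20/20 = 1
  <chi_5*chi_7, chi_7> = (1/20)[1*(4)*conj(2) + 1*(4)*conj(-2) + 2*(-1)*conj(1/2 - sqrt(5)/2) + 2*(-1)*conj(-sqrt(5)/2 - 1/2) + 2*(-1)*conj(1/2 + sqrt(5)/2) + 2*(-1)*conj(-1/2 + sqrt(5)/2) + 5*(0)*conj(0) + 5*(0)*conj(0)]
      = (1/20)[(8) + (-8) + (-1 + sqrt(5)) + (1 + sqrt(5)) + (-sqrt(5) - 1) + (1 - sqrt(5)) + (0) + (0)] = 0/20 = 0
  <chi_5*chi_7, chi_8> = (1/20)[1*(4)*conj(2) + 1*(4)*conj(2) + 2*(-1)*conj(-sqrt(5)/2 - 1/2) + 2*(-1)*conj(-1/2 + sqrt(5)/2) + 2*(-1)*conj(-1/2 + sqrt(5)/2) + 2*(-1)*conj(-sqrt(5)/2 - 1/2) + 5*(0)*conj(0) + 5*(0)*conj(0)]
      = (1/20)[(8) + (8) + (1 + sqrt(5)) + (1 - sqrt(5)) + (1 - sqrt(5)) + (1 + sqrt(5)) + (0) + (0)] = 20/20 = 1
Hence the multiplicities are chi_6: 1, chi_8: 1. Dimension check: dim(chi_5)*dim(chi_7) = 2*2 = 4 and sum (mult * dim) = 1*2 + 1*2 = 4.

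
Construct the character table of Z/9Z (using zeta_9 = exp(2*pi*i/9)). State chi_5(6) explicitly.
Character table of Z/9Z (irreps indexed chi_0,...,chi_8 with chi_k(m) = zeta_9^(k*m), zeta_9 = exp(2*pi*i/9)):
  irrep \ class  {0} (size 1)  {1} (size 1)    {2} (size 1)    {3} (size 1)    {4} (size 1)    {5} (size 1)    {6} (size 1)    {7} (size 1)    {8} (size 1)  
  chi_0          1             1               1               1               1               1               1               1               1             
  chi_1          1             exp(2*I*pi/9)   exp(4*I*pi/9)   exp(2*I*pi/3)   exp(8*I*pi/9)   exp(-8*I*pi/9)  exp(-2*I*pi/3)  exp(-4*I*pi/9)  exp(-2*I*pi/9)
  chi_2          1             exp(4*I*pi/9)   exp(8*I*pi/9)   exp(-2*I*pi/3)  exp(-2*I*pi/9)  exp(2*I*pi/9)   exp(2*I*pi/3)   exp(-8*I*pi/9)  exp(-4*I*pi/9)
  chi_3          1             exp(2*I*pi/3)   exp(-2*I*pi/3)  1               exp(2*I*pi/3)   exp(-2*I*pi/3)  1               exp(2*I*pi/3)   exp(-2*I*pi/3)
  chi_4          1             exp(8*I*pi/9)   exp(-2*I*pi/9)  exp(2*I*pi/3)   exp(-4*I*pi/9)  exp(4*I*pi/9)   exp(-2*I*pi/3)  exp(2*I*pi/9)   exp(-8*I*pi/9)
  chi_5          1             exp(-8*I*pi/9)  exp(2*I*pi/9)   exp(-2*I*pi/3)  exp(4*I*pi/9)   exp(-4*I*pi/9)  exp(2*I*pi/3)   exp(-2*I*pi/9)  exp(8*I*pi/9) 
  chi_6          1             exp(-2*I*pi/3)  exp(2*I*pi/3)   1               exp(-2*I*pi/3)  exp(2*I*pi/3)   1               exp(-2*I*pi/3)  exp(2*I*pi/3) 
  chi_7          1             exp(-4*I*pi/9)  exp(-8*I*pi/9)  exp(2*I*pi/3)   exp(2*I*pi/9)   exp(-2*I*pi/9)  exp(-2*I*pi/3)  exp(8*I*pi/9)   exp(4*I*pi/9) 
  chi_8          1             exp(-2*I*pi/9)  exp(-4*I*pi/9)  exp(-2*I*pi/3)  exp(-8*I*pi/9)  exp(8*I*pi/9)   exp(2*I*pi/3)   exp(4*I*pi/9)   exp(2*I*pi/9) 

Spot check: chi_5(6) = zeta_9^(5*6) = zeta_9^30 = exp(2*I*pi/3).

Proof sketch: Z/9Z is abelian, so all 9 irreducible complex representations are 1-dimensional. They are given by chi_k(m) = zeta_9^(k*m) for k = 0,...,8. Row orthogonality: sum_m chi_k(m) conj(chi_l(m)) = 9 * [k = l].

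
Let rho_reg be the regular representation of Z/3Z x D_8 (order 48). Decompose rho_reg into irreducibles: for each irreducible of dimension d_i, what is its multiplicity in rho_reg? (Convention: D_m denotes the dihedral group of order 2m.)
Each irreducible V_i of dimension d_i appears with multiplicity d_i, i.e. rho_reg = (direct sum over all irreducibles V_i) d_i V_i. The irreducible dimensions for Z/3Z x D_8 are 1, 1, 1, 1, 1, 1, 1, 1, 1, 1, 1, 1, 2, 2, 2, 2, 2, 2, 2, 2, 2: 12 irreducibles of dimension 1, each with multiplicity 1; 9 irreducibles of dimension 2, each with multiplicity 2. Total dimension 12*1*1 + 9*2*2 = 48 = |G|.

Reasoning: General theorem: in the regular representation of a finite group G, each irreducible appears with multiplicity equal to its dimension. Check: dim(rho_reg) = sum d_i^2 = 1 + 1 + 1 + 1 + 1 + 1 + 1 + 1 + 1 + 1 + 1 + 1 + 4 + 4 + 4 + 4 + 4 + 4 + 4 + 4 + 4 = 48 = |G|.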